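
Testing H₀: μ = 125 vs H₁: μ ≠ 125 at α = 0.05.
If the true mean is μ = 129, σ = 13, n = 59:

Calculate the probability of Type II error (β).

SE = σ/√n = 13/√59 = 1.6925
Critical values: μ₀ ± z_0.025×SE = 125 ± 1.960×1.6925
Acceptance region: (121.6827, 128.3173)
Under H₁ (μ = 129): z_high = (128.3173 - 129)/1.6925 = -0.4034, z_low = (121.6827 - 129)/1.6925 = -4.3234
β = P(not reject | H₁) = Φ(-0.4034) - Φ(-4.3234) ≈ 0.3433

Answer: β ≈ 0.3433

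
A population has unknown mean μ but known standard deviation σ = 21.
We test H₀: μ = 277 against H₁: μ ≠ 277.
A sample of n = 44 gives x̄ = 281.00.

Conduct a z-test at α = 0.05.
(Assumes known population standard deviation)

Standard error: SE = σ/√n = 21/√44 = 3.1659
z-statistic: z = (x̄ - μ₀)/SE = (281.00 - 277)/3.1659 = 1.2635
Critical value: ±1.960
p-value = 0.2064
Decision: fail to reject H₀

Answer: z = 1.2635, fail to reject H₀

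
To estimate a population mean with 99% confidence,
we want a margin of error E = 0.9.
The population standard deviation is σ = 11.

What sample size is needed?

Answer: n = 992

Derivation:
z_0.005 = 2.576
n = (z×σ/E)² = (2.576×11/0.9)²
n = 991.2702
Round up: n = 992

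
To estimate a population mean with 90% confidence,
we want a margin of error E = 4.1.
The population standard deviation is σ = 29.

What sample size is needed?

Answer: n = 136

Derivation:
z_0.05 = 1.645
n = (z×σ/E)² = (1.645×29/4.1)²
n = 135.3817
Round up: n = 136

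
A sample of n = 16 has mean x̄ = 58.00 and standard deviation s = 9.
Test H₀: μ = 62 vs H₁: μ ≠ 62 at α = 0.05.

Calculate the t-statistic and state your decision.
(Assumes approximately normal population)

df = n - 1 = 15
SE = s/√n = 9/√16 = 2.2500
t = (x̄ - μ₀)/SE = (58.00 - 62)/2.2500 = -1.7778
Critical value: t_{0.025,15} = ±2.131
p-value ≈ 0.0957
Decision: fail to reject H₀

Answer: t = -1.7778, fail to reject H₀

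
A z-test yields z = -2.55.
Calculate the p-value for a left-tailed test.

For z = -2.55:
p = P(Z < -2.55) = Φ(-2.55) = 0.0054

Answer: p-value ≈ 0.0054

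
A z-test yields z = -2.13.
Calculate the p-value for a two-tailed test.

For z = -2.13:
p = 2×P(Z > |-2.13|) = 2×(1 - Φ(2.13)) = 0.0332

Answer: p-value ≈ 0.0332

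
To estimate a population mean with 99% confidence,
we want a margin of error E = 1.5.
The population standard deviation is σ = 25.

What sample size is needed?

z_0.005 = 2.576
n = (z×σ/E)² = (2.576×25/1.5)²
n = 1843.2711
Round up: n = 1844

Answer: n = 1844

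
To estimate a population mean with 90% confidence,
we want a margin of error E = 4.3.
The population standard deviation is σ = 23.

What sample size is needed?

Answer: n = 78

Derivation:
z_0.05 = 1.645
n = (z×σ/E)² = (1.645×23/4.3)²
n = 77.4195
Round up: n = 78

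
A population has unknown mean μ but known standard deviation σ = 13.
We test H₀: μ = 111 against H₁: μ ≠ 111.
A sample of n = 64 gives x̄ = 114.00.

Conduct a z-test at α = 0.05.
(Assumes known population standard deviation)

Standard error: SE = σ/√n = 13/√64 = 1.6250
z-statistic: z = (x̄ - μ₀)/SE = (114.00 - 111)/1.6250 = 1.8462
Critical value: ±1.960
p-value = 0.0649
Decision: fail to reject H₀

Answer: z = 1.8462, fail to reject H₀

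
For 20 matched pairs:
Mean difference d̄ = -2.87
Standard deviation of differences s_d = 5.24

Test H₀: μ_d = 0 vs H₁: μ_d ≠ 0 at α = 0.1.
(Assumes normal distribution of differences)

Answer: t = -2.4494, reject H₀

Derivation:
df = n - 1 = 19
SE = s_d/√n = 5.24/√20 = 1.1717
t = d̄/SE = -2.87/1.1717 = -2.4494
Critical value: t_{0.05,19} = ±1.729
p-value ≈ 0.0242
Decision: reject H₀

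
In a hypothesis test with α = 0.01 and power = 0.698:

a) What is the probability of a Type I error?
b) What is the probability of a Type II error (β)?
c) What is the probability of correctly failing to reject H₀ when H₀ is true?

a) Type I error probability = α = 0.01
b) Power = P(reject H₀ | H₁ true) = 1 - β = 0.698, so Type II error probability = β = 1 - Power = 0.302
c) P(fail to reject H₀ | H₀ true) = 1 - α = 0.99

Answer: a) 0.01, b) 0.302, c) 0.99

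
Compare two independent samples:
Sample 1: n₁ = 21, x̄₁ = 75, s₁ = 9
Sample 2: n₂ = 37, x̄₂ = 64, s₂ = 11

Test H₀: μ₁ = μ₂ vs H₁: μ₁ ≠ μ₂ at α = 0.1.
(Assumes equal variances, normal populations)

Pooled variance: s²_p = [20×9² + 36×11²]/(56) = 106.7143
s_p = 10.3303
SE = s_p×√(1/n₁ + 1/n₂) = 10.3303×√(1/21 + 1/37) = 2.8224
t = (x̄₁ - x̄₂)/SE = (75 - 64)/2.8224 = 3.8974
df = 56, t-critical = ±1.673
Decision: reject H₀

Answer: t = 3.8974, reject H₀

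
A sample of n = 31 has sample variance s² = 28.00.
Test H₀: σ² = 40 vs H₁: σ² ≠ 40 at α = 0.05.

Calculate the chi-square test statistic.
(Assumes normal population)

df = n - 1 = 30
χ² = (n-1)s²/σ₀² = 30×28.00/40 = 21.0000
Critical values: χ²_{0.975,30} = 16.791, χ²_{0.025,30} = 46.979
Rejection region: χ² < 16.791 or χ² > 46.979
Decision: fail to reject H₀

Answer: χ² = 21.0000, fail to reject H₀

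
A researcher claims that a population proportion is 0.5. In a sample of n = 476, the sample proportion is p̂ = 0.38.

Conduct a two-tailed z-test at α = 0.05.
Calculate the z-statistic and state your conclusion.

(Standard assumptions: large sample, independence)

Answer: z = -5.2363, reject H₀

Derivation:
H₀: p = 0.5, H₁: p ≠ 0.5
Standard error: SE = √(p₀(1-p₀)/n) = √(0.5×0.5/476) = 0.022917
z-statistic: z = (p̂ - p₀)/SE = (0.38 - 0.5)/0.022917 = -5.2363
Critical value: z_0.025 = ±1.960
p-value < 0.0001
Decision: reject H₀ at α = 0.05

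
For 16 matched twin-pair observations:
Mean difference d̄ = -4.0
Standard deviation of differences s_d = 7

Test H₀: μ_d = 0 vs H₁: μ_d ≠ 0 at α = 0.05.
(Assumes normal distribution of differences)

df = n - 1 = 15
SE = s_d/√n = 7/√16 = 1.7500
t = d̄/SE = -4.0/1.7500 = -2.2857
Critical value: t_{0.025,15} = ±2.131
p-value ≈ 0.0372
Decision: reject H₀

Answer: t = -2.2857, reject H₀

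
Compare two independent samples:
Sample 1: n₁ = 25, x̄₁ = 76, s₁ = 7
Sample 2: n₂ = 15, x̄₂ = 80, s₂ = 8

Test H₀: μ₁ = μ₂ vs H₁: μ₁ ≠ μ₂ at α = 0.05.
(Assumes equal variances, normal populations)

Answer: t = -1.6586, fail to reject H₀

Derivation:
Pooled variance: s²_p = [24×7² + 14×8²]/(38) = 54.5263
s_p = 7.3842
SE = s_p×√(1/n₁ + 1/n₂) = 7.3842×√(1/25 + 1/15) = 2.4117
t = (x̄₁ - x̄₂)/SE = (76 - 80)/2.4117 = -1.6586
df = 38, t-critical = ±2.024
Decision: fail to reject H₀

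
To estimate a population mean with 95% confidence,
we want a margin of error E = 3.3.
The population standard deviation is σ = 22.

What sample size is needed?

z_0.025 = 1.960
n = (z×σ/E)² = (1.960×22/3.3)²
n = 170.7378
Round up: n = 171

Answer: n = 171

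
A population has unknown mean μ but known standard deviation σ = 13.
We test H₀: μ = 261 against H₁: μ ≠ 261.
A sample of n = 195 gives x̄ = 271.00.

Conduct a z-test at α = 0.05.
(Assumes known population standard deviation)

Standard error: SE = σ/√n = 13/√195 = 0.9309
z-statistic: z = (x̄ - μ₀)/SE = (271.00 - 261)/0.9309 = 10.7423
Critical value: ±1.960
p-value < 0.0001
Decision: reject H₀

Answer: z = 10.7423, reject H₀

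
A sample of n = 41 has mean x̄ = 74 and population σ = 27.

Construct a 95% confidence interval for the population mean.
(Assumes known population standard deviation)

Confidence level: 95%, α = 0.05
z_0.025 = 1.960
SE = σ/√n = 27/√41 = 4.2167
Margin of error = 1.960 × 4.2167 = 8.2647
CI: x̄ ± margin = 74 ± 8.2647
CI: (65.7353, 82.2647)

Answer: (65.7353, 82.2647)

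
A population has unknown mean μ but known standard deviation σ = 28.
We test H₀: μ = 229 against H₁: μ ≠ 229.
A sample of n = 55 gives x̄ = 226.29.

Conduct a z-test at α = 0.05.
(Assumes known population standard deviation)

Standard error: SE = σ/√n = 28/√55 = 3.7755
z-statistic: z = (x̄ - μ₀)/SE = (226.29 - 229)/3.7755 = -0.7178
Critical value: ±1.960
p-value = 0.4729
Decision: fail to reject H₀

Answer: z = -0.7178, fail to reject H₀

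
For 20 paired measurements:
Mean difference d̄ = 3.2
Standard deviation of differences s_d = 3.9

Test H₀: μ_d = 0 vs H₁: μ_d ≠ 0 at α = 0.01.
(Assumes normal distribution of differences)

df = n - 1 = 19
SE = s_d/√n = 3.9/√20 = 0.8721
t = d̄/SE = 3.2/0.8721 = 3.6693
Critical value: t_{0.005,19} = ±2.861
p-value ≈ 0.0016
Decision: reject H₀

Answer: t = 3.6693, reject H₀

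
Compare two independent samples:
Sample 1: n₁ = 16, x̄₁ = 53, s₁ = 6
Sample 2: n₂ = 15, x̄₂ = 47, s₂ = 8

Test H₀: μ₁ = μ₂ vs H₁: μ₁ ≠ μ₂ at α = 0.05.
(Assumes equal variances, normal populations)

Answer: t = 2.3725, reject H₀

Derivation:
Pooled variance: s²_p = [15×6² + 14×8²]/(29) = 49.5172
s_p = 7.0368
SE = s_p×√(1/n₁ + 1/n₂) = 7.0368×√(1/16 + 1/15) = 2.5290
t = (x̄₁ - x̄₂)/SE = (53 - 47)/2.5290 = 2.3725
df = 29, t-critical = ±2.045
Decision: reject H₀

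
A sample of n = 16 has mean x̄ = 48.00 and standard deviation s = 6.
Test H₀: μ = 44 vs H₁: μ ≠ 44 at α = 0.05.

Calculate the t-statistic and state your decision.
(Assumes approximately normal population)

Answer: t = 2.6667, reject H₀

Derivation:
df = n - 1 = 15
SE = s/√n = 6/√16 = 1.5000
t = (x̄ - μ₀)/SE = (48.00 - 44)/1.5000 = 2.6667
Critical value: t_{0.025,15} = ±2.131
p-value ≈ 0.0176
Decision: reject H₀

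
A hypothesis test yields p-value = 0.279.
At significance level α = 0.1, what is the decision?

Answer: fail to reject H₀

Derivation:
Compare p-value to α:
0.279 ≥ 0.1
Decision: fail to reject H₀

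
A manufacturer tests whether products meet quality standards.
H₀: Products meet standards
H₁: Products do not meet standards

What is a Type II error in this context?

Type I error (α): Rejecting H₀ when H₀ is true
Type II error (β): Failing to reject H₀ when H₁ is true

Answer: Accepting products as meeting standards when they don't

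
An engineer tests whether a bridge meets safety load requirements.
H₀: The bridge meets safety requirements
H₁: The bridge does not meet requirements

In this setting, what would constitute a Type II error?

Type I error (α): Rejecting H₀ when H₀ is true
Type II error (β): Failing to reject H₀ when H₁ is true

Answer: Declaring an unsafe bridge to be safe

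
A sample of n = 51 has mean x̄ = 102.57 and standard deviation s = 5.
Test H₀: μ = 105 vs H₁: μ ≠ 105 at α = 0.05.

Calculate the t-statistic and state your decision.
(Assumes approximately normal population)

df = n - 1 = 50
SE = s/√n = 5/√51 = 0.7001
t = (x̄ - μ₀)/SE = (102.57 - 105)/0.7001 = -3.4709
Critical value: t_{0.025,50} = ±2.009
p-value ≈ 0.0011
Decision: reject H₀

Answer: t = -3.4709, reject H₀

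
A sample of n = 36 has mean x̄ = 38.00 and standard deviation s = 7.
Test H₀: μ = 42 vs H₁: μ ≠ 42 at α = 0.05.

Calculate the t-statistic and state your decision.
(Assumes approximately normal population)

Answer: t = -3.4285, reject H₀

Derivation:
df = n - 1 = 35
SE = s/√n = 7/√36 = 1.1667
t = (x̄ - μ₀)/SE = (38.00 - 42)/1.1667 = -3.4285
Critical value: t_{0.025,35} = ±2.030
p-value ≈ 0.0016
Decision: reject H₀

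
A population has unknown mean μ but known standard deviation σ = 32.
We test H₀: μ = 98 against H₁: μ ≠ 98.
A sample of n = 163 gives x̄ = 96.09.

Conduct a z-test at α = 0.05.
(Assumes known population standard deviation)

Standard error: SE = σ/√n = 32/√163 = 2.5064
z-statistic: z = (x̄ - μ₀)/SE = (96.09 - 98)/2.5064 = -0.7620
Critical value: ±1.960
p-value = 0.4461
Decision: fail to reject H₀

Answer: z = -0.7620, fail to reject H₀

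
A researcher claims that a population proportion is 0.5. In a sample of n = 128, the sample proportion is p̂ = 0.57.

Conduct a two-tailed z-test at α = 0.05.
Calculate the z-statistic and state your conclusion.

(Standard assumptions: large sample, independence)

Answer: z = 1.5839, fail to reject H₀

Derivation:
H₀: p = 0.5, H₁: p ≠ 0.5
Standard error: SE = √(p₀(1-p₀)/n) = √(0.5×0.5/128) = 0.044194
z-statistic: z = (p̂ - p₀)/SE = (0.57 - 0.5)/0.044194 = 1.5839
Critical value: z_0.025 = ±1.960
p-value = 0.1132
Decision: fail to reject H₀ at α = 0.05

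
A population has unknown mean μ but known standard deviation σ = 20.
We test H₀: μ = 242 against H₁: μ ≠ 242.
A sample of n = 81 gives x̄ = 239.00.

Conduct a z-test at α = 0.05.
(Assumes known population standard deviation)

Answer: z = -1.3500, fail to reject H₀

Derivation:
Standard error: SE = σ/√n = 20/√81 = 2.2222
z-statistic: z = (x̄ - μ₀)/SE = (239.00 - 242)/2.2222 = -1.3500
Critical value: ±1.960
p-value = 0.1770
Decision: fail to reject H₀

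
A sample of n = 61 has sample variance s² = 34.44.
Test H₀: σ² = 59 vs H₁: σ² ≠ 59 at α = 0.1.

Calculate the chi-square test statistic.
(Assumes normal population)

df = n - 1 = 60
χ² = (n-1)s²/σ₀² = 60×34.44/59 = 35.0237
Critical values: χ²_{0.95,60} = 43.188, χ²_{0.05,60} = 79.082
Rejection region: χ² < 43.188 or χ² > 79.082
Decision: reject H₀

Answer: χ² = 35.0237, reject H₀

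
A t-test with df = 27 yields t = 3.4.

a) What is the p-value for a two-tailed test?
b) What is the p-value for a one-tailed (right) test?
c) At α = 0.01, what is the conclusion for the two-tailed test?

Answer: a) 0.0021, b) 0.0011, c) reject H₀

Derivation:
Using t-distribution with df = 27:
a) Two-tailed: p = 2×P(T > 3.4) = 0.0021
b) One-tailed: p = P(T > 3.4) = 0.0011
c) 0.0021 < 0.01, reject H₀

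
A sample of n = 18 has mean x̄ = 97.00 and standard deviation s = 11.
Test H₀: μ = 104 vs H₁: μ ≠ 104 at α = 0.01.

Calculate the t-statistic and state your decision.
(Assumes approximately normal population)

df = n - 1 = 17
SE = s/√n = 11/√18 = 2.5927
t = (x̄ - μ₀)/SE = (97.00 - 104)/2.5927 = -2.6999
Critical value: t_{0.005,17} = ±2.898
p-value ≈ 0.0152
Decision: fail to reject H₀

Answer: t = -2.6999, fail to reject H₀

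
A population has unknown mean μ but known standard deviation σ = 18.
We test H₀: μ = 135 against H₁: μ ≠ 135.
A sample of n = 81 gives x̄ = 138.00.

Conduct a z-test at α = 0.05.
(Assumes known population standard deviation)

Standard error: SE = σ/√n = 18/√81 = 2.0000
z-statistic: z = (x̄ - μ₀)/SE = (138.00 - 135)/2.0000 = 1.5000
Critical value: ±1.960
p-value = 0.1336
Decision: fail to reject H₀

Answer: z = 1.5000, fail to reject H₀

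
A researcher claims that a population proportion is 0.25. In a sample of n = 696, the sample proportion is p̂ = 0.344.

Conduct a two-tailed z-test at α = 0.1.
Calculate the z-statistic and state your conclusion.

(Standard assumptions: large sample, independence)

H₀: p = 0.25, H₁: p ≠ 0.25
Standard error: SE = √(p₀(1-p₀)/n) = √(0.25×0.75/696) = 0.016413
z-statistic: z = (p̂ - p₀)/SE = (0.344 - 0.25)/0.016413 = 5.7272
Critical value: z_0.05 = ±1.645
p-value < 0.0001
Decision: reject H₀ at α = 0.1

Answer: z = 5.7272, reject H₀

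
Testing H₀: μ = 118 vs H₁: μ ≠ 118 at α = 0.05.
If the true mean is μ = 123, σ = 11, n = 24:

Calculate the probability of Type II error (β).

Answer: β ≈ 0.3948

Derivation:
SE = σ/√n = 11/√24 = 2.2454
Critical values: μ₀ ± z_0.025×SE = 118 ± 1.960×2.2454
Acceptance region: (113.5990, 122.4010)
Under H₁ (μ = 123): z_high = (122.4010 - 123)/2.2454 = -0.2668, z_low = (113.5990 - 123)/2.2454 = -4.1868
β = P(not reject | H₁) = Φ(-0.2668) - Φ(-4.1868) ≈ 0.3948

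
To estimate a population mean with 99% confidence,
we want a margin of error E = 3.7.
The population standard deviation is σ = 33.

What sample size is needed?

z_0.005 = 2.576
n = (z×σ/E)² = (2.576×33/3.7)²
n = 527.8568
Round up: n = 528

Answer: n = 528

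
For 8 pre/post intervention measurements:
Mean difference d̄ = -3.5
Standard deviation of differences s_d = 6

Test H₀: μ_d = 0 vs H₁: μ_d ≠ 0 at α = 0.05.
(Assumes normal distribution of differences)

Answer: t = -1.6499, fail to reject H₀

Derivation:
df = n - 1 = 7
SE = s_d/√n = 6/√8 = 2.1213
t = d̄/SE = -3.5/2.1213 = -1.6499
Critical value: t_{0.025,7} = ±2.365
p-value ≈ 0.1429
Decision: fail to reject H₀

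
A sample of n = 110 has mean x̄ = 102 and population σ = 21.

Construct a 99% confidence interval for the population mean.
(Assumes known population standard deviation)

Confidence level: 99%, α = 0.01
z_0.005 = 2.576
SE = σ/√n = 21/√110 = 2.0023
Margin of error = 2.576 × 2.0023 = 5.1579
CI: x̄ ± margin = 102 ± 5.1579
CI: (96.8421, 107.1579)

Answer: (96.8421, 107.1579)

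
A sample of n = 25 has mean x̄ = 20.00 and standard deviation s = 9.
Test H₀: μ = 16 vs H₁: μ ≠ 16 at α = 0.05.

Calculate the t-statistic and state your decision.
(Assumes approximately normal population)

df = n - 1 = 24
SE = s/√n = 9/√25 = 1.8000
t = (x̄ - μ₀)/SE = (20.00 - 16)/1.8000 = 2.2222
Critical value: t_{0.025,24} = ±2.064
p-value ≈ 0.0359
Decision: reject H₀

Answer: t = 2.2222, reject H₀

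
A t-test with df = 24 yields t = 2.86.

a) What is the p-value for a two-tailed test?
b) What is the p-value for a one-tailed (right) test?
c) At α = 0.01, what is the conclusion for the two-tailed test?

Answer: a) 0.0086, b) 0.0043, c) reject H₀

Derivation:
Using t-distribution with df = 24:
a) Two-tailed: p = 2×P(T > 2.86) = 0.0086
b) One-tailed: p = P(T > 2.86) = 0.0043
c) 0.0086 < 0.01, reject H₀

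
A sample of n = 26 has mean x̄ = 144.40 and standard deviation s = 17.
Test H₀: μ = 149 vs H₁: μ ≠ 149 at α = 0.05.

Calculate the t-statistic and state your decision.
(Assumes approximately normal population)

df = n - 1 = 25
SE = s/√n = 17/√26 = 3.3340
t = (x̄ - μ₀)/SE = (144.40 - 149)/3.3340 = -1.3797
Critical value: t_{0.025,25} = ±2.060
p-value ≈ 0.1799
Decision: fail to reject H₀

Answer: t = -1.3797, fail to reject H₀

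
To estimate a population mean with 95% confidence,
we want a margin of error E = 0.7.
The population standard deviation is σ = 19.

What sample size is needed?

z_0.025 = 1.960
n = (z×σ/E)² = (1.960×19/0.7)²
n = 2830.2400
Round up: n = 2831

Answer: n = 2831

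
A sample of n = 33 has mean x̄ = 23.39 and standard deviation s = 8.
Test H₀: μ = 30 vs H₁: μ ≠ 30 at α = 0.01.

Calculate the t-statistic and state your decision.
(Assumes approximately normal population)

df = n - 1 = 32
SE = s/√n = 8/√33 = 1.3926
t = (x̄ - μ₀)/SE = (23.39 - 30)/1.3926 = -4.7465
Critical value: t_{0.005,32} = ±2.738
p-value < 0.0001
Decision: reject H₀

Answer: t = -4.7465, reject H₀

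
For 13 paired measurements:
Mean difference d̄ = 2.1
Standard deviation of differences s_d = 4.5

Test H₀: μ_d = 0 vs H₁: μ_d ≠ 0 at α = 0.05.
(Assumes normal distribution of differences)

Answer: t = 1.6826, fail to reject H₀

Derivation:
df = n - 1 = 12
SE = s_d/√n = 4.5/√13 = 1.2481
t = d̄/SE = 2.1/1.2481 = 1.6826
Critical value: t_{0.025,12} = ±2.179
p-value ≈ 0.1183
Decision: fail to reject H₀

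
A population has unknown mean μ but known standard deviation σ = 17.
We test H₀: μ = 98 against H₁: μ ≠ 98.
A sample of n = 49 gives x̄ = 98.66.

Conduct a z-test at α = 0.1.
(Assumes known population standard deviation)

Answer: z = 0.2718, fail to reject H₀

Derivation:
Standard error: SE = σ/√n = 17/√49 = 2.4286
z-statistic: z = (x̄ - μ₀)/SE = (98.66 - 98)/2.4286 = 0.2718
Critical value: ±1.645
p-value = 0.7858
Decision: fail to reject H₀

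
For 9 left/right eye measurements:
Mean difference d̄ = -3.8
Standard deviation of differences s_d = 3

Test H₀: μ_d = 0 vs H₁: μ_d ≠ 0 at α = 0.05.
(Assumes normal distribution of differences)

df = n - 1 = 8
SE = s_d/√n = 3/√9 = 1.0000
t = d̄/SE = -3.8/1.0000 = -3.8000
Critical value: t_{0.025,8} = ±2.306
p-value ≈ 0.0052
Decision: reject H₀

Answer: t = -3.8000, reject H₀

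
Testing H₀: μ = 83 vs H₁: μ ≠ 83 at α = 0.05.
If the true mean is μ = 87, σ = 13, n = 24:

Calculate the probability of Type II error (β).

SE = σ/√n = 13/√24 = 2.6536
Critical values: μ₀ ± z_0.025×SE = 83 ± 1.960×2.6536
Acceptance region: (77.7989, 88.2011)
Under H₁ (μ = 87): z_high = (88.2011 - 87)/2.6536 = 0.4526, z_low = (77.7989 - 87)/2.6536 = -3.4674
β = P(not reject | H₁) = Φ(0.4526) - Φ(-3.4674) ≈ 0.6743

Answer: β ≈ 0.6743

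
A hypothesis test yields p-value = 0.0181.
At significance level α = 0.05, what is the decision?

Compare p-value to α:
0.0181 < 0.05
Decision: reject H₀

Answer: reject H₀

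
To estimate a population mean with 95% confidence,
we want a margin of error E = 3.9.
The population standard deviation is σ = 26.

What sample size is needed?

z_0.025 = 1.960
n = (z×σ/E)² = (1.960×26/3.9)²
n = 170.7378
Round up: n = 171

Answer: n = 171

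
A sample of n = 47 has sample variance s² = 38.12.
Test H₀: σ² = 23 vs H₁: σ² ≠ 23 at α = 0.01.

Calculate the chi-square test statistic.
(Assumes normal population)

df = n - 1 = 46
χ² = (n-1)s²/σ₀² = 46×38.12/23 = 76.2400
Critical values: χ²_{0.995,46} = 25.041, χ²_{0.005,46} = 74.437
Rejection region: χ² < 25.041 or χ² > 74.437
Decision: reject H₀

Answer: χ² = 76.2400, reject H₀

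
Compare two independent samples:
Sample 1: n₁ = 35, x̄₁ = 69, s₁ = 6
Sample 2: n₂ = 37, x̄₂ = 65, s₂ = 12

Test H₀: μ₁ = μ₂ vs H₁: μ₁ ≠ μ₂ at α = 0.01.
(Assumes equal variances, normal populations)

Pooled variance: s²_p = [34×6² + 36×12²]/(70) = 91.5429
s_p = 9.5678
SE = s_p×√(1/n₁ + 1/n₂) = 9.5678×√(1/35 + 1/37) = 2.2560
t = (x̄₁ - x̄₂)/SE = (69 - 65)/2.2560 = 1.7730
df = 70, t-critical = ±2.648
Decision: fail to reject H₀

Answer: t = 1.7730, fail to reject H₀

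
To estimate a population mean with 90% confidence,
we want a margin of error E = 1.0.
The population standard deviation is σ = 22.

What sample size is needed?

Answer: n = 1310

Derivation:
z_0.05 = 1.645
n = (z×σ/E)² = (1.645×22/1.0)²
n = 1309.7161
Round up: n = 1310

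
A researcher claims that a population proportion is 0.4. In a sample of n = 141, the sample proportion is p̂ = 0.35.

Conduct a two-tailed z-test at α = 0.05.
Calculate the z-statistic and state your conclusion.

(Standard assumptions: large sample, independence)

H₀: p = 0.4, H₁: p ≠ 0.4
Standard error: SE = √(p₀(1-p₀)/n) = √(0.4×0.6/141) = 0.041257
z-statistic: z = (p̂ - p₀)/SE = (0.35 - 0.4)/0.041257 = -1.2119
Critical value: z_0.025 = ±1.960
p-value = 0.2256
Decision: fail to reject H₀ at α = 0.05

Answer: z = -1.2119, fail to reject H₀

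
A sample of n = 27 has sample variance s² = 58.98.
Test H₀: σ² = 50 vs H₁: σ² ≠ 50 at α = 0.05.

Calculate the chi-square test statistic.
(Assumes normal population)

df = n - 1 = 26
χ² = (n-1)s²/σ₀² = 26×58.98/50 = 30.6696
Critical values: χ²_{0.975,26} = 13.844, χ²_{0.025,26} = 41.923
Rejection region: χ² < 13.844 or χ² > 41.923
Decision: fail to reject H₀

Answer: χ² = 30.6696, fail to reject H₀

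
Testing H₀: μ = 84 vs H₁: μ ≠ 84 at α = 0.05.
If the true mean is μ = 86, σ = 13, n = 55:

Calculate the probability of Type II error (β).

SE = σ/√n = 13/√55 = 1.7529
Critical values: μ₀ ± z_0.025×SE = 84 ± 1.960×1.7529
Acceptance region: (80.5643, 87.4357)
Under H₁ (μ = 86): z_high = (87.4357 - 86)/1.7529 = 0.8190, z_low = (80.5643 - 86)/1.7529 = -3.1010
β = P(not reject | H₁) = Φ(0.8190) - Φ(-3.1010) ≈ 0.7926

Answer: β ≈ 0.7926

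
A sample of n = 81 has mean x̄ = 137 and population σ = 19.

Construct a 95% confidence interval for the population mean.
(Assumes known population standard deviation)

Confidence level: 95%, α = 0.05
z_0.025 = 1.960
SE = σ/√n = 19/√81 = 2.1111
Margin of error = 1.960 × 2.1111 = 4.1378
CI: x̄ ± margin = 137 ± 4.1378
CI: (132.8622, 141.1378)

Answer: (132.8622, 141.1378)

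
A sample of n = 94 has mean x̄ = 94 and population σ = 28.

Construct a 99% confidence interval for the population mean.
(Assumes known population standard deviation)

Confidence level: 99%, α = 0.01
z_0.005 = 2.576
SE = σ/√n = 28/√94 = 2.8880
Margin of error = 2.576 × 2.8880 = 7.4395
CI: x̄ ± margin = 94 ± 7.4395
CI: (86.5605, 101.4395)

Answer: (86.5605, 101.4395)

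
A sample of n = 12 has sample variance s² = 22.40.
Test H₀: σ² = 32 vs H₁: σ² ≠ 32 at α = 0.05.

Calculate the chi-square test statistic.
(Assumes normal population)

Answer: χ² = 7.7000, fail to reject H₀

Derivation:
df = n - 1 = 11
χ² = (n-1)s²/σ₀² = 11×22.40/32 = 7.7000
Critical values: χ²_{0.975,11} = 3.816, χ²_{0.025,11} = 21.920
Rejection region: χ² < 3.816 or χ² > 21.920
Decision: fail to reject H₀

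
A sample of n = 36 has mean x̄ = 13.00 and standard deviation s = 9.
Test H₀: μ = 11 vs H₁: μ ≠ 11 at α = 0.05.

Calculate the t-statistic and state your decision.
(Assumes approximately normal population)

df = n - 1 = 35
SE = s/√n = 9/√36 = 1.5000
t = (x̄ - μ₀)/SE = (13.00 - 11)/1.5000 = 1.3333
Critical value: t_{0.025,35} = ±2.030
p-value ≈ 0.1910
Decision: fail to reject H₀

Answer: t = 1.3333, fail to reject H₀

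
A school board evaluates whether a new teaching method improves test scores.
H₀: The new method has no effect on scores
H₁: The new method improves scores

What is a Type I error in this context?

Type I error: rejecting H₀ when it is actually true (false positive).
Type II error: failing to reject H₀ when H₁ is actually true (false negative).

Answer: Concluding the new method improves scores when it actually doesn't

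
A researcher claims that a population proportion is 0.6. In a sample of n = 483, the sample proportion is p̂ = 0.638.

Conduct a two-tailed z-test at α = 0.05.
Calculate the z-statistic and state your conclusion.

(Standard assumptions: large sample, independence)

Answer: z = 1.7047, fail to reject H₀

Derivation:
H₀: p = 0.6, H₁: p ≠ 0.6
Standard error: SE = √(p₀(1-p₀)/n) = √(0.6×0.4/483) = 0.022291
z-statistic: z = (p̂ - p₀)/SE = (0.638 - 0.6)/0.022291 = 1.7047
Critical value: z_0.025 = ±1.960
p-value = 0.0883
Decision: fail to reject H₀ at α = 0.05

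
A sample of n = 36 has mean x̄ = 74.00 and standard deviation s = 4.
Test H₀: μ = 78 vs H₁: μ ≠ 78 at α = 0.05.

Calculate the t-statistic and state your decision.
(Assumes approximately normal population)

Answer: t = -5.9997, reject H₀

Derivation:
df = n - 1 = 35
SE = s/√n = 4/√36 = 0.6667
t = (x̄ - μ₀)/SE = (74.00 - 78)/0.6667 = -5.9997
Critical value: t_{0.025,35} = ±2.030
p-value < 0.0001
Decision: reject H₀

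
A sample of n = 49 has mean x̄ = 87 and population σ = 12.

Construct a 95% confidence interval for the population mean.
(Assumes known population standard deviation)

Answer: (83.6400, 90.3600)

Derivation:
Confidence level: 95%, α = 0.05
z_0.025 = 1.960
SE = σ/√n = 12/√49 = 1.7143
Margin of error = 1.960 × 1.7143 = 3.3600
CI: x̄ ± margin = 87 ± 3.3600
CI: (83.6400, 90.3600)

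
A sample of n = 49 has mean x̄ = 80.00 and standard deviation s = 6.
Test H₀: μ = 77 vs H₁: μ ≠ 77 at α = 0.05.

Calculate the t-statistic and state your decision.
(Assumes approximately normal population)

df = n - 1 = 48
SE = s/√n = 6/√49 = 0.8571
t = (x̄ - μ₀)/SE = (80.00 - 77)/0.8571 = 3.5002
Critical value: t_{0.025,48} = ±2.011
p-value ≈ 0.0010
Decision: reject H₀

Answer: t = 3.5002, reject H₀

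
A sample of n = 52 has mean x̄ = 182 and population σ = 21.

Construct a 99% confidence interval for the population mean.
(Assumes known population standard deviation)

Confidence level: 99%, α = 0.01
z_0.005 = 2.576
SE = σ/√n = 21/√52 = 2.9122
Margin of error = 2.576 × 2.9122 = 7.5018
CI: x̄ ± margin = 182 ± 7.5018
CI: (174.4982, 189.5018)

Answer: (174.4982, 189.5018)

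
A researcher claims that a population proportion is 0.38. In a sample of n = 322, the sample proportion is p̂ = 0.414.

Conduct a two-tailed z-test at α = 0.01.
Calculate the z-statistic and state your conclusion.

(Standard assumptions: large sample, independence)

Answer: z = 1.2569, fail to reject H₀

Derivation:
H₀: p = 0.38, H₁: p ≠ 0.38
Standard error: SE = √(p₀(1-p₀)/n) = √(0.38×0.62/322) = 0.027050
z-statistic: z = (p̂ - p₀)/SE = (0.414 - 0.38)/0.027050 = 1.2569
Critical value: z_0.005 = ±2.576
p-value = 0.2088
Decision: fail to reject H₀ at α = 0.01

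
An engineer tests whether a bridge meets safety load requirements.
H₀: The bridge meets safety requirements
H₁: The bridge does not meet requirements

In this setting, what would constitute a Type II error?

Answer: Declaring an unsafe bridge to be safe

Derivation:
Type I error (α): Rejecting H₀ when H₀ is true
Type II error (β): Failing to reject H₀ when H₁ is true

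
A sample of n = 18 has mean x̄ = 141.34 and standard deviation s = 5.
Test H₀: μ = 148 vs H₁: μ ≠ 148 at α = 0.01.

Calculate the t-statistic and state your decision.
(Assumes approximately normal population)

df = n - 1 = 17
SE = s/√n = 5/√18 = 1.1785
t = (x̄ - μ₀)/SE = (141.34 - 148)/1.1785 = -5.6513
Critical value: t_{0.005,17} = ±2.898
p-value < 0.0001
Decision: reject H₀

Answer: t = -5.6513, reject H₀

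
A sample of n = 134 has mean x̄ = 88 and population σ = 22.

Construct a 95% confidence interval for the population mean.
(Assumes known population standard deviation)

Answer: (84.2750, 91.7250)

Derivation:
Confidence level: 95%, α = 0.05
z_0.025 = 1.960
SE = σ/√n = 22/√134 = 1.9005
Margin of error = 1.960 × 1.9005 = 3.7250
CI: x̄ ± margin = 88 ± 3.7250
CI: (84.2750, 91.7250)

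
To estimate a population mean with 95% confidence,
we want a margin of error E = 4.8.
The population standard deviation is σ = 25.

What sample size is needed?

Answer: n = 105

Derivation:
z_0.025 = 1.960
n = (z×σ/E)² = (1.960×25/4.8)²
n = 104.2101
Round up: n = 105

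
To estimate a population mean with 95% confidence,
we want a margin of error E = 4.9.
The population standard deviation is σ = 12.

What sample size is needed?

Answer: n = 24

Derivation:
z_0.025 = 1.960
n = (z×σ/E)² = (1.960×12/4.9)²
n = 23.0400
Round up: n = 24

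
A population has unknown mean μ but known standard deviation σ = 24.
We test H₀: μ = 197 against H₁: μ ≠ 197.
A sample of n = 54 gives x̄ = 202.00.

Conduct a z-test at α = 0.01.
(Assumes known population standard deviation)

Answer: z = 1.5309, fail to reject H₀

Derivation:
Standard error: SE = σ/√n = 24/√54 = 3.2660
z-statistic: z = (x̄ - μ₀)/SE = (202.00 - 197)/3.2660 = 1.5309
Critical value: ±2.576
p-value = 0.1258
Decision: fail to reject H₀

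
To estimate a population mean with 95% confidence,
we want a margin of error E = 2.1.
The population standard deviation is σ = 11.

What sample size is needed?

z_0.025 = 1.960
n = (z×σ/E)² = (1.960×11/2.1)²
n = 105.4044
Round up: n = 106

Answer: n = 106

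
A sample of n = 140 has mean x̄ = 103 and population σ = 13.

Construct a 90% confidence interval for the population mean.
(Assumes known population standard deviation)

Answer: (101.1926, 104.8074)

Derivation:
Confidence level: 90%, α = 0.1
z_0.05 = 1.645
SE = σ/√n = 13/√140 = 1.0987
Margin of error = 1.645 × 1.0987 = 1.8074
CI: x̄ ± margin = 103 ± 1.8074
CI: (101.1926, 104.8074)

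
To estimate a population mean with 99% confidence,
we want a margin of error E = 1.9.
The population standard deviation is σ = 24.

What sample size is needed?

Answer: n = 1059

Derivation:
z_0.005 = 2.576
n = (z×σ/E)² = (2.576×24/1.9)²
n = 1058.7831
Round up: n = 1059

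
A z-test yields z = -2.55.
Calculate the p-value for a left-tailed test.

For z = -2.55:
p = P(Z < -2.55) = Φ(-2.55) = 0.0054

Answer: p-value ≈ 0.0054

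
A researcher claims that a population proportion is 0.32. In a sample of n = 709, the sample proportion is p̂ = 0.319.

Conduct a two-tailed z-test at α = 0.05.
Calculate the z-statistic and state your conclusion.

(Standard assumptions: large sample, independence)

H₀: p = 0.32, H₁: p ≠ 0.32
Standard error: SE = √(p₀(1-p₀)/n) = √(0.32×0.68/709) = 0.017519
z-statistic: z = (p̂ - p₀)/SE = (0.319 - 0.32)/0.017519 = -0.0571
Critical value: z_0.025 = ±1.960
p-value = 0.9545
Decision: fail to reject H₀ at α = 0.05

Answer: z = -0.0571, fail to reject H₀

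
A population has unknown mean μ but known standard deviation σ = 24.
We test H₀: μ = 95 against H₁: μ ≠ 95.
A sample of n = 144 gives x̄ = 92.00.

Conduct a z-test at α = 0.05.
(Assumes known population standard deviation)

Standard error: SE = σ/√n = 24/√144 = 2.0000
z-statistic: z = (x̄ - μ₀)/SE = (92.00 - 95)/2.0000 = -1.5000
Critical value: ±1.960
p-value = 0.1336
Decision: fail to reject H₀

Answer: z = -1.5000, fail to reject H₀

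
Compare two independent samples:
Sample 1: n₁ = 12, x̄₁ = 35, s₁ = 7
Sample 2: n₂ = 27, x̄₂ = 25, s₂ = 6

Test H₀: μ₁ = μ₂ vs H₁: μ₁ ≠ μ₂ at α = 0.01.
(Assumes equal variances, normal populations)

Pooled variance: s²_p = [11×7² + 26×6²]/(37) = 39.8649
s_p = 6.3139
SE = s_p×√(1/n₁ + 1/n₂) = 6.3139×√(1/12 + 1/27) = 2.1906
t = (x̄₁ - x̄₂)/SE = (35 - 25)/2.1906 = 4.5650
df = 37, t-critical = ±2.715
Decision: reject H₀

Answer: t = 4.5650, reject H₀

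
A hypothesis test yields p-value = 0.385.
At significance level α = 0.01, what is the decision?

Answer: fail to reject H₀

Derivation:
Compare p-value to α:
0.385 ≥ 0.01
Decision: fail to reject H₀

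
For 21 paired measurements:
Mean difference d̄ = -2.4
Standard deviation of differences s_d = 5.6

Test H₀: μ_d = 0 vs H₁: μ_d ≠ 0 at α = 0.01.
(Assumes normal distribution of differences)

df = n - 1 = 20
SE = s_d/√n = 5.6/√21 = 1.2220
t = d̄/SE = -2.4/1.2220 = -1.9640
Critical value: t_{0.005,20} = ±2.845
p-value ≈ 0.0636
Decision: fail to reject H₀

Answer: t = -1.9640, fail to reject H₀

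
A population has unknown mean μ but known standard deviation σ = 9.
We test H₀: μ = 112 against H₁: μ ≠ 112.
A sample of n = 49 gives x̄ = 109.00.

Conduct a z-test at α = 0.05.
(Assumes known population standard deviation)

Standard error: SE = σ/√n = 9/√49 = 1.2857
z-statistic: z = (x̄ - μ₀)/SE = (109.00 - 112)/1.2857 = -2.3334
Critical value: ±1.960
p-value = 0.0196
Decision: reject H₀

Answer: z = -2.3334, reject H₀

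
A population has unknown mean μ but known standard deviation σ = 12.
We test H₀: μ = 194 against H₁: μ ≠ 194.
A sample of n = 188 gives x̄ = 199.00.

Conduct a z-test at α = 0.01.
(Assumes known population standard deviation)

Standard error: SE = σ/√n = 12/√188 = 0.8752
z-statistic: z = (x̄ - μ₀)/SE = (199.00 - 194)/0.8752 = 5.7130
Critical value: ±2.576
p-value < 0.0001
Decision: reject H₀

Answer: z = 5.7130, reject H₀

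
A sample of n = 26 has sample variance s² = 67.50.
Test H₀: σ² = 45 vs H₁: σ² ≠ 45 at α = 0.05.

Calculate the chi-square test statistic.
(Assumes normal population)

df = n - 1 = 25
χ² = (n-1)s²/σ₀² = 25×67.50/45 = 37.5000
Critical values: χ²_{0.975,25} = 13.120, χ²_{0.025,25} = 40.646
Rejection region: χ² < 13.120 or χ² > 40.646
Decision: fail to reject H₀

Answer: χ² = 37.5000, fail to reject H₀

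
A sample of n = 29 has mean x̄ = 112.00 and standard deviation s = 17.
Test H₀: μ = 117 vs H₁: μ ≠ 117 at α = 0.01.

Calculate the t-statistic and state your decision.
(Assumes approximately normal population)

df = n - 1 = 28
SE = s/√n = 17/√29 = 3.1568
t = (x̄ - μ₀)/SE = (112.00 - 117)/3.1568 = -1.5839
Critical value: t_{0.005,28} = ±2.763
p-value ≈ 0.1244
Decision: fail to reject H₀

Answer: t = -1.5839, fail to reject H₀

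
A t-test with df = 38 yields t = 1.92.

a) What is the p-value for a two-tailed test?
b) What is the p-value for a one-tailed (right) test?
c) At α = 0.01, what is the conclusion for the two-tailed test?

Using t-distribution with df = 38:
a) Two-tailed: p = 2×P(T > 1.92) = 0.0624
b) One-tailed: p = P(T > 1.92) = 0.0312
c) 0.0624 ≥ 0.01, fail to reject H₀

Answer: a) 0.0624, b) 0.0312, c) fail to reject H₀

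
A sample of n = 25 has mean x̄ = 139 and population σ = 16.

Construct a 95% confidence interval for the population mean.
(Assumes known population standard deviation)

Confidence level: 95%, α = 0.05
z_0.025 = 1.960
SE = σ/√n = 16/√25 = 3.2000
Margin of error = 1.960 × 3.2000 = 6.2720
CI: x̄ ± margin = 139 ± 6.2720
CI: (132.7280, 145.2720)

Answer: (132.7280, 145.2720)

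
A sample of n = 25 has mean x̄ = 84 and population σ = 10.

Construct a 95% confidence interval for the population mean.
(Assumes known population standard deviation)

Answer: (80.0800, 87.9200)

Derivation:
Confidence level: 95%, α = 0.05
z_0.025 = 1.960
SE = σ/√n = 10/√25 = 2.0000
Margin of error = 1.960 × 2.0000 = 3.9200
CI: x̄ ± margin = 84 ± 3.9200
CI: (80.0800, 87.9200)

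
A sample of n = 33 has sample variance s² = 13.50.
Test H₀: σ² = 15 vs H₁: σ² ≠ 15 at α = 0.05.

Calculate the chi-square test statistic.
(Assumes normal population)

Answer: χ² = 28.8000, fail to reject H₀

Derivation:
df = n - 1 = 32
χ² = (n-1)s²/σ₀² = 32×13.50/15 = 28.8000
Critical values: χ²_{0.975,32} = 18.291, χ²_{0.025,32} = 49.480
Rejection region: χ² < 18.291 or χ² > 49.480
Decision: fail to reject H₀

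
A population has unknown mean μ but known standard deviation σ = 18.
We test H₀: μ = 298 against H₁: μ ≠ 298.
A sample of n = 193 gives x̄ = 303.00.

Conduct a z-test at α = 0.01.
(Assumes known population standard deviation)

Standard error: SE = σ/√n = 18/√193 = 1.2957
z-statistic: z = (x̄ - μ₀)/SE = (303.00 - 298)/1.2957 = 3.8589
Critical value: ±2.576
p-value = 0.0001
Decision: reject H₀

Answer: z = 3.8589, reject H₀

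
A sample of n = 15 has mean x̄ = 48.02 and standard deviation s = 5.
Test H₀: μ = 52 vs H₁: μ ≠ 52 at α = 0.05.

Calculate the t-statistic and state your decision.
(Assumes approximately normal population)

df = n - 1 = 14
SE = s/√n = 5/√15 = 1.2910
t = (x̄ - μ₀)/SE = (48.02 - 52)/1.2910 = -3.0829
Critical value: t_{0.025,14} = ±2.145
p-value ≈ 0.0081
Decision: reject H₀

Answer: t = -3.0829, reject H₀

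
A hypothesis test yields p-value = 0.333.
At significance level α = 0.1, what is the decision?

Answer: fail to reject H₀

Derivation:
Compare p-value to α:
0.333 ≥ 0.1
Decision: fail to reject H₀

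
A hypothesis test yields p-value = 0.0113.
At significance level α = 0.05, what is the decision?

Compare p-value to α:
0.0113 < 0.05
Decision: reject H₀

Answer: reject H₀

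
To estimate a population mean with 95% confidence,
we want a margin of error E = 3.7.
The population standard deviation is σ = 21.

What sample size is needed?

z_0.025 = 1.960
n = (z×σ/E)² = (1.960×21/3.7)²
n = 123.7506
Round up: n = 124

Answer: n = 124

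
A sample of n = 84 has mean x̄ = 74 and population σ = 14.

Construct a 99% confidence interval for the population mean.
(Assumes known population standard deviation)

Confidence level: 99%, α = 0.01
z_0.005 = 2.576
SE = σ/√n = 14/√84 = 1.5275
Margin of error = 2.576 × 1.5275 = 3.9348
CI: x̄ ± margin = 74 ± 3.9348
CI: (70.0652, 77.9348)

Answer: (70.0652, 77.9348)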